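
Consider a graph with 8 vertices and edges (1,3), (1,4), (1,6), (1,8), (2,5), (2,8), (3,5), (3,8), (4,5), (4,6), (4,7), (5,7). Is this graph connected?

Step 1: Build adjacency list from edges:
  1: 3, 4, 6, 8
  2: 5, 8
  3: 1, 5, 8
  4: 1, 5, 6, 7
  5: 2, 3, 4, 7
  6: 1, 4
  7: 4, 5
  8: 1, 2, 3

Step 2: Run BFS/DFS from vertex 1:
  Visited: {1, 3, 4, 6, 8, 5, 7, 2}
  Reached 8 of 8 vertices

Step 3: All 8 vertices reached from vertex 1, so the graph is connected.
Answer: Yes, the graph is connected.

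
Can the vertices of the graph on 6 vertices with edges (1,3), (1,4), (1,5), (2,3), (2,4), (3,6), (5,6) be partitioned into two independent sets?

Step 1: Attempt 2-coloring using BFS:
  Start at vertex 1, assign color 0
  Color vertex 3 with color 1 (neighbor of 1)
  Color vertex 4 with color 1 (neighbor of 1)
  Color vertex 5 with color 1 (neighbor of 1)
  Color vertex 2 with color 0 (neighbor of 3)
  Color vertex 6 with color 0 (neighbor of 3)

Step 2: 2-coloring succeeded. No conflicts found.
  Set A (color 0): {1, 2, 6}
  Set B (color 1): {3, 4, 5}

The graph is bipartite with partition {1, 2, 6}, {3, 4, 5}.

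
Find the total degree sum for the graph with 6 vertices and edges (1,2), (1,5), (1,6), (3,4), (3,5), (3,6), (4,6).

Step 1: Count edges incident to each vertex:
  deg(1) = 3 (neighbors: 2, 5, 6)
  deg(2) = 1 (neighbors: 1)
  deg(3) = 3 (neighbors: 4, 5, 6)
  deg(4) = 2 (neighbors: 3, 6)
  deg(5) = 2 (neighbors: 1, 3)
  deg(6) = 3 (neighbors: 1, 3, 4)

Step 2: Sum all degrees:
  3 + 1 + 3 + 2 + 2 + 3 = 14

Verification: sum of degrees = 2 * |E| = 2 * 7 = 14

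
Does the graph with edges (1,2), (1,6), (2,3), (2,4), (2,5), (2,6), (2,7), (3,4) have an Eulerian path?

Step 1: Find the degree of each vertex:
  deg(1) = 2
  deg(2) = 6
  deg(3) = 2
  deg(4) = 2
  deg(5) = 1
  deg(6) = 2
  deg(7) = 1

Step 2: Count vertices with odd degree:
  Odd-degree vertices: 5, 7 (2 total)

Step 3: Apply Euler's theorem:
  - Eulerian circuit exists iff graph is connected and all vertices have even degree
  - Eulerian path exists iff graph is connected and has 0 or 2 odd-degree vertices

Graph is connected with exactly 2 odd-degree vertices (5, 7).
Eulerian path exists (starting and ending at the odd-degree vertices), but no Eulerian circuit.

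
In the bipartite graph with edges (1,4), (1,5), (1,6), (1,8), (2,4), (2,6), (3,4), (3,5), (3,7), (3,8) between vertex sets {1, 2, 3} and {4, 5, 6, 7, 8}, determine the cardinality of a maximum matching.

Step 1: List the neighbors of each left vertex:
  1: 4, 5, 6, 8
  2: 4, 6
  3: 4, 5, 7, 8

Step 2: Greedily match left vertices, then look for augmenting paths:
  Match 1 -- 4
  Match 2 -- 6
  Match 3 -- 5
  No augmenting path remains.

Step 3: Verify this is maximum:
  Matching size 3 = min(|L|, |R|) = min(3, 5), which is an upper bound, so this matching is maximum.

Maximum matching: {(1,4), (2,6), (3,5)}
Size: 3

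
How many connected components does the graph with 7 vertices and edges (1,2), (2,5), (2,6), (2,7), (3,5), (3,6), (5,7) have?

Step 1: Build adjacency list from edges:
  1: 2
  2: 1, 5, 6, 7
  3: 5, 6
  4: (none)
  5: 2, 3, 7
  6: 2, 3
  7: 2, 5

Step 2: Run BFS/DFS from vertex 1:
  Visited: {1, 2, 5, 6, 7, 3}
  Reached 6 of 7 vertices

Step 3: Only 6 of 7 vertices reached. Graph is disconnected.
Connected components: {1, 2, 3, 5, 6, 7}, {4}
Number of connected components: 2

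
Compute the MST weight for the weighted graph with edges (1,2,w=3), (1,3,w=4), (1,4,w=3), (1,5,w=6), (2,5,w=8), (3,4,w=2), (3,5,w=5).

Apply Kruskal's algorithm (sort edges by weight, add if no cycle):

Sorted edges by weight:
  (3,4) w=2
  (1,2) w=3
  (1,4) w=3
  (1,3) w=4
  (3,5) w=5
  (1,5) w=6
  (2,5) w=8

Add edge (3,4) w=2 -- no cycle. Running total: 2
Add edge (1,2) w=3 -- no cycle. Running total: 5
Add edge (1,4) w=3 -- no cycle. Running total: 8
Skip edge (1,3) w=4 -- would create cycle
Add edge (3,5) w=5 -- no cycle. Running total: 13

MST edges: (3,4,w=2), (1,2,w=3), (1,4,w=3), (3,5,w=5)
Total MST weight: 2 + 3 + 3 + 5 = 13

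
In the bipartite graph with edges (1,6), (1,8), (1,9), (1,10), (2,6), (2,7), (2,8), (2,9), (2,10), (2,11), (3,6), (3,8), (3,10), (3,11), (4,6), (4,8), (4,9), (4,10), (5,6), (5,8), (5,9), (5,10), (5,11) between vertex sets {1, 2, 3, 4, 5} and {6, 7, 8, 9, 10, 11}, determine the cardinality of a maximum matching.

Step 1: List the neighbors of each left vertex:
  1: 6, 8, 9, 10
  2: 6, 7, 8, 9, 10, 11
  3: 6, 8, 10, 11
  4: 6, 8, 9, 10
  5: 6, 8, 9, 10, 11

Step 2: Greedily match left vertices, then look for augmenting paths:
  Match 1 -- 6
  Match 2 -- 7
  Match 3 -- 8
  Match 4 -- 9
  Match 5 -- 10
  No augmenting path remains.

Step 3: Verify this is maximum:
  Matching size 5 = min(|L|, |R|) = min(5, 6), which is an upper bound, so this matching is maximum.

Maximum matching: {(1,6), (2,7), (3,8), (4,9), (5,10)}
Size: 5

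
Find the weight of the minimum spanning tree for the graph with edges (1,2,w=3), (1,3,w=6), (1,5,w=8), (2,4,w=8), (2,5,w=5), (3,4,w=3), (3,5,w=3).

Apply Kruskal's algorithm (sort edges by weight, add if no cycle):

Sorted edges by weight:
  (1,2) w=3
  (3,4) w=3
  (3,5) w=3
  (2,5) w=5
  (1,3) w=6
  (1,5) w=8
  (2,4) w=8

Add edge (1,2) w=3 -- no cycle. Running total: 3
Add edge (3,4) w=3 -- no cycle. Running total: 6
Add edge (3,5) w=3 -- no cycle. Running total: 9
Add edge (2,5) w=5 -- no cycle. Running total: 14

MST edges: (1,2,w=3), (3,4,w=3), (3,5,w=3), (2,5,w=5)
Total MST weight: 3 + 3 + 3 + 5 = 14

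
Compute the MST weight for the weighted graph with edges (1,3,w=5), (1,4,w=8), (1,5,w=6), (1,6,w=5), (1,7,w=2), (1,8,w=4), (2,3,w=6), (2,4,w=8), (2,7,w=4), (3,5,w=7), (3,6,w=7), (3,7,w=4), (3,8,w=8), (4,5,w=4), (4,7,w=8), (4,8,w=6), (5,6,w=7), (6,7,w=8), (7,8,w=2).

Apply Kruskal's algorithm (sort edges by weight, add if no cycle):

Sorted edges by weight:
  (1,7) w=2
  (7,8) w=2
  (1,8) w=4
  (2,7) w=4
  (3,7) w=4
  (4,5) w=4
  (1,3) w=5
  (1,6) w=5
  (1,5) w=6
  (2,3) w=6
  (4,8) w=6
  (3,6) w=7
  (3,5) w=7
  (5,6) w=7
  (1,4) w=8
  (2,4) w=8
  (3,8) w=8
  (4,7) w=8
  (6,7) w=8

Add edge (1,7) w=2 -- no cycle. Running total: 2
Add edge (7,8) w=2 -- no cycle. Running total: 4
Skip edge (1,8) w=4 -- would create cycle
Add edge (2,7) w=4 -- no cycle. Running total: 8
Add edge (3,7) w=4 -- no cycle. Running total: 12
Add edge (4,5) w=4 -- no cycle. Running total: 16
Skip edge (1,3) w=5 -- would create cycle
Add edge (1,6) w=5 -- no cycle. Running total: 21
Add edge (1,5) w=6 -- no cycle. Running total: 27

MST edges: (1,7,w=2), (7,8,w=2), (2,7,w=4), (3,7,w=4), (4,5,w=4), (1,6,w=5), (1,5,w=6)
Total MST weight: 2 + 2 + 4 + 4 + 4 + 5 + 6 = 27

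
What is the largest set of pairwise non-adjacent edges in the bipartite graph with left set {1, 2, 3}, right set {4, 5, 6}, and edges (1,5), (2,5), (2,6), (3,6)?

Step 1: List the neighbors of each left vertex:
  1: 5
  2: 5, 6
  3: 6

Step 2: Greedily match left vertices, then look for augmenting paths:
  Match 1 -- 5
  Match 2 -- 6
  No augmenting path remains.

Step 3: Verify this is maximum:
  Matching has size 2. The vertex set {5, 6} covers every edge and has size 2; any matching has at most one edge per cover vertex, so 2 is maximum (König's theorem).

Maximum matching: {(1,5), (2,6)}
Size: 2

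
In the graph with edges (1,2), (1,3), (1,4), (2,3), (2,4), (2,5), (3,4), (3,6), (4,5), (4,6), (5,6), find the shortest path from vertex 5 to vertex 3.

Step 1: Build adjacency list:
  1: 2, 3, 4
  2: 1, 3, 4, 5
  3: 1, 2, 4, 6
  4: 1, 2, 3, 5, 6
  5: 2, 4, 6
  6: 3, 4, 5

Step 2: BFS from vertex 5 to find shortest path to 3:
  vertex 2 reached at distance 1
  vertex 4 reached at distance 1
  vertex 6 reached at distance 1
  vertex 1 reached at distance 2
  vertex 3 reached at distance 2

Step 3: Shortest path: 5 -> 6 -> 3
Path length: 2 edges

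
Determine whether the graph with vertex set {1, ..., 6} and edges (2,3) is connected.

Step 1: Build adjacency list from edges:
  1: (none)
  2: 3
  3: 2
  4: (none)
  5: (none)
  6: (none)

Step 2: Run BFS/DFS from vertex 1:
  Visited: {1}
  Reached 1 of 6 vertices

Step 3: Only 1 of 6 vertices reached. Graph is disconnected.
Connected components: {1}, {2, 3}, {4}, {5}, {6}
Answer: No, the graph is not connected (5 components).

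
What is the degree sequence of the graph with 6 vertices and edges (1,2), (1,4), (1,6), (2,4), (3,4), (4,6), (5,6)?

Step 1: Count edges incident to each vertex:
  deg(1) = 3 (neighbors: 2, 4, 6)
  deg(2) = 2 (neighbors: 1, 4)
  deg(3) = 1 (neighbors: 4)
  deg(4) = 4 (neighbors: 1, 2, 3, 6)
  deg(5) = 1 (neighbors: 6)
  deg(6) = 3 (neighbors: 1, 4, 5)

Step 2: Sort degrees in non-increasing order:
  Degrees: [3, 2, 1, 4, 1, 3] -> sorted: [4, 3, 3, 2, 1, 1]

Degree sequence: [4, 3, 3, 2, 1, 1]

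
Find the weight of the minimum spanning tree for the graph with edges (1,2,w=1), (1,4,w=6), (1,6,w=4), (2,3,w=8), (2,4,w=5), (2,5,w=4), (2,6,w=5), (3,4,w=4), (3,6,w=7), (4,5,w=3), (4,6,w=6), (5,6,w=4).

Apply Kruskal's algorithm (sort edges by weight, add if no cycle):

Sorted edges by weight:
  (1,2) w=1
  (4,5) w=3
  (1,6) w=4
  (2,5) w=4
  (3,4) w=4
  (5,6) w=4
  (2,4) w=5
  (2,6) w=5
  (1,4) w=6
  (4,6) w=6
  (3,6) w=7
  (2,3) w=8

Add edge (1,2) w=1 -- no cycle. Running total: 1
Add edge (4,5) w=3 -- no cycle. Running total: 4
Add edge (1,6) w=4 -- no cycle. Running total: 8
Add edge (2,5) w=4 -- no cycle. Running total: 12
Add edge (3,4) w=4 -- no cycle. Running total: 16

MST edges: (1,2,w=1), (4,5,w=3), (1,6,w=4), (2,5,w=4), (3,4,w=4)
Total MST weight: 1 + 3 + 4 + 4 + 4 = 16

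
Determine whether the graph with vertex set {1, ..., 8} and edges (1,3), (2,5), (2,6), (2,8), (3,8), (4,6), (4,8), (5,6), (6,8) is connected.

Step 1: Build adjacency list from edges:
  1: 3
  2: 5, 6, 8
  3: 1, 8
  4: 6, 8
  5: 2, 6
  6: 2, 4, 5, 8
  7: (none)
  8: 2, 3, 4, 6

Step 2: Run BFS/DFS from vertex 1:
  Visited: {1, 3, 8, 2, 4, 6, 5}
  Reached 7 of 8 vertices

Step 3: Only 7 of 8 vertices reached. Graph is disconnected.
Connected components: {1, 2, 3, 4, 5, 6, 8}, {7}
Answer: No, the graph is not connected (2 components).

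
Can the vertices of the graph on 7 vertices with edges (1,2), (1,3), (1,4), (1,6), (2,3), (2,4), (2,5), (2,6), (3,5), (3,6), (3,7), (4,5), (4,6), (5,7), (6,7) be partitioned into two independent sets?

Step 1: Attempt 2-coloring using BFS:
  Start at vertex 1, assign color 0
  Color vertex 2 with color 1 (neighbor of 1)
  Color vertex 3 with color 1 (neighbor of 1)
  Color vertex 4 with color 1 (neighbor of 1)
  Color vertex 6 with color 1 (neighbor of 1)

Step 2: Conflict found! Vertices 2 and 3 are adjacent but have the same color.
This means the graph contains an odd cycle.

The graph is NOT bipartite.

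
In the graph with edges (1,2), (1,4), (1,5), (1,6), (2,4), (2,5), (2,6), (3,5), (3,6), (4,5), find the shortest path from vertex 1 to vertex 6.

Step 1: Build adjacency list:
  1: 2, 4, 5, 6
  2: 1, 4, 5, 6
  3: 5, 6
  4: 1, 2, 5
  5: 1, 2, 3, 4
  6: 1, 2, 3

Step 2: BFS from vertex 1 to find shortest path to 6:
  vertex 2 reached at distance 1
  vertex 4 reached at distance 1
  vertex 5 reached at distance 1
  vertex 6 reached at distance 1

Step 3: Shortest path: 1 -> 6
Path length: 1 edge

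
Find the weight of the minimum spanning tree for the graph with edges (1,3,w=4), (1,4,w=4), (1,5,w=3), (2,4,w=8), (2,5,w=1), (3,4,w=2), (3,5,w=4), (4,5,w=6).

Apply Kruskal's algorithm (sort edges by weight, add if no cycle):

Sorted edges by weight:
  (2,5) w=1
  (3,4) w=2
  (1,5) w=3
  (1,3) w=4
  (1,4) w=4
  (3,5) w=4
  (4,5) w=6
  (2,4) w=8

Add edge (2,5) w=1 -- no cycle. Running total: 1
Add edge (3,4) w=2 -- no cycle. Running total: 3
Add edge (1,5) w=3 -- no cycle. Running total: 6
Add edge (1,3) w=4 -- no cycle. Running total: 10

MST edges: (2,5,w=1), (3,4,w=2), (1,5,w=3), (1,3,w=4)
Total MST weight: 1 + 2 + 3 + 4 = 10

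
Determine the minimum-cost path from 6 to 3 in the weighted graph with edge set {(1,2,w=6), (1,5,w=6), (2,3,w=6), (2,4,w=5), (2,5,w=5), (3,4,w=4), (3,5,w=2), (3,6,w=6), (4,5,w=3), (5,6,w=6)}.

Step 1: Build adjacency list with weights:
  1: 2(w=6), 5(w=6)
  2: 1(w=6), 3(w=6), 4(w=5), 5(w=5)
  3: 2(w=6), 4(w=4), 5(w=2), 6(w=6)
  4: 2(w=5), 3(w=4), 5(w=3)
  5: 1(w=6), 2(w=5), 3(w=2), 4(w=3), 6(w=6)
  6: 3(w=6), 5(w=6)

Step 2: Apply Dijkstra's algorithm from vertex 6:
  Visit vertex 6 (distance=0)
    Update dist[3] = 6
    Update dist[5] = 6
  Visit vertex 3 (distance=6)
    Update dist[2] = 12
    Update dist[4] = 10

Step 3: Shortest path: 6 -> 3
Total weight: 6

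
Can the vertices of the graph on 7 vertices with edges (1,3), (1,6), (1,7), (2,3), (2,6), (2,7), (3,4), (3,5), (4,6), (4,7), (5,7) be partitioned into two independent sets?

Step 1: Attempt 2-coloring using BFS:
  Start at vertex 1, assign color 0
  Color vertex 3 with color 1 (neighbor of 1)
  Color vertex 6 with color 1 (neighbor of 1)
  Color vertex 7 with color 1 (neighbor of 1)
  Color vertex 2 with color 0 (neighbor of 3)
  Color vertex 4 with color 0 (neighbor of 3)
  Color vertex 5 with color 0 (neighbor of 3)

Step 2: 2-coloring succeeded. No conflicts found.
  Set A (color 0): {1, 2, 4, 5}
  Set B (color 1): {3, 6, 7}

The graph is bipartite with partition {1, 2, 4, 5}, {3, 6, 7}.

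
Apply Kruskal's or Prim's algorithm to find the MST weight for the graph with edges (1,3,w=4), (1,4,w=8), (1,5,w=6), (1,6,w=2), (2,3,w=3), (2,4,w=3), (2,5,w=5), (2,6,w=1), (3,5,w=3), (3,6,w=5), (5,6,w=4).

Apply Kruskal's algorithm (sort edges by weight, add if no cycle):

Sorted edges by weight:
  (2,6) w=1
  (1,6) w=2
  (2,4) w=3
  (2,3) w=3
  (3,5) w=3
  (1,3) w=4
  (5,6) w=4
  (2,5) w=5
  (3,6) w=5
  (1,5) w=6
  (1,4) w=8

Add edge (2,6) w=1 -- no cycle. Running total: 1
Add edge (1,6) w=2 -- no cycle. Running total: 3
Add edge (2,4) w=3 -- no cycle. Running total: 6
Add edge (2,3) w=3 -- no cycle. Running total: 9
Add edge (3,5) w=3 -- no cycle. Running total: 12

MST edges: (2,6,w=1), (1,6,w=2), (2,4,w=3), (2,3,w=3), (3,5,w=3)
Total MST weight: 1 + 2 + 3 + 3 + 3 = 12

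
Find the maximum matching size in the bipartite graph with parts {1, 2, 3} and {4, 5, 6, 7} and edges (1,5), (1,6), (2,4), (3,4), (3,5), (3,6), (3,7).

Step 1: List the neighbors of each left vertex:
  1: 5, 6
  2: 4
  3: 4, 5, 6, 7

Step 2: Greedily match left vertices, then look for augmenting paths:
  Match 1 -- 5
  Match 2 -- 4
  Match 3 -- 6
  No augmenting path remains.

Step 3: Verify this is maximum:
  Matching size 3 = min(|L|, |R|) = min(3, 4), which is an upper bound, so this matching is maximum.

Maximum matching: {(1,5), (2,4), (3,6)}
Size: 3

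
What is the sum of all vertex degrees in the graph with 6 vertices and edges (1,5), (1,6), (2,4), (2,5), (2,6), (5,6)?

Step 1: Count edges incident to each vertex:
  deg(1) = 2 (neighbors: 5, 6)
  deg(2) = 3 (neighbors: 4, 5, 6)
  deg(3) = 0 (neighbors: none)
  deg(4) = 1 (neighbors: 2)
  deg(5) = 3 (neighbors: 1, 2, 6)
  deg(6) = 3 (neighbors: 1, 2, 5)

Step 2: Sum all degrees:
  2 + 3 + 0 + 1 + 3 + 3 = 12

Verification: sum of degrees = 2 * |E| = 2 * 6 = 12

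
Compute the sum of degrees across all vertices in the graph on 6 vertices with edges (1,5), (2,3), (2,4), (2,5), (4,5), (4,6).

Step 1: Count edges incident to each vertex:
  deg(1) = 1 (neighbors: 5)
  deg(2) = 3 (neighbors: 3, 4, 5)
  deg(3) = 1 (neighbors: 2)
  deg(4) = 3 (neighbors: 2, 5, 6)
  deg(5) = 3 (neighbors: 1, 2, 4)
  deg(6) = 1 (neighbors: 4)

Step 2: Sum all degrees:
  1 + 3 + 1 + 3 + 3 + 1 = 12

Verification: sum of degrees = 2 * |E| = 2 * 6 = 12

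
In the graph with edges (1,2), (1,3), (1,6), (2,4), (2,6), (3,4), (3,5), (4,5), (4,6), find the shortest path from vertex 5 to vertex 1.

Step 1: Build adjacency list:
  1: 2, 3, 6
  2: 1, 4, 6
  3: 1, 4, 5
  4: 2, 3, 5, 6
  5: 3, 4
  6: 1, 2, 4

Step 2: BFS from vertex 5 to find shortest path to 1:
  vertex 3 reached at distance 1
  vertex 4 reached at distance 1
  vertex 1 reached at distance 2

Step 3: Shortest path: 5 -> 3 -> 1
Path length: 2 edges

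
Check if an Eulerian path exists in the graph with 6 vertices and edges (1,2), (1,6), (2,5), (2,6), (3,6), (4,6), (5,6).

Step 1: Find the degree of each vertex:
  deg(1) = 2
  deg(2) = 3
  deg(3) = 1
  deg(4) = 1
  deg(5) = 2
  deg(6) = 5

Step 2: Count vertices with odd degree:
  Odd-degree vertices: 2, 3, 4, 6 (4 total)

Step 3: Apply Euler's theorem:
  - Eulerian circuit exists iff graph is connected and all vertices have even degree
  - Eulerian path exists iff graph is connected and has 0 or 2 odd-degree vertices

Graph has 4 odd-degree vertices (need 0 or 2).
Neither Eulerian path nor Eulerian circuit exists.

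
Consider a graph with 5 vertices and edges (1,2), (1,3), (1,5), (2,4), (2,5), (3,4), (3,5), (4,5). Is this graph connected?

Step 1: Build adjacency list from edges:
  1: 2, 3, 5
  2: 1, 4, 5
  3: 1, 4, 5
  4: 2, 3, 5
  5: 1, 2, 3, 4

Step 2: Run BFS/DFS from vertex 1:
  Visited: {1, 2, 3, 5, 4}
  Reached 5 of 5 vertices

Step 3: All 5 vertices reached from vertex 1, so the graph is connected.
Answer: Yes, the graph is connected.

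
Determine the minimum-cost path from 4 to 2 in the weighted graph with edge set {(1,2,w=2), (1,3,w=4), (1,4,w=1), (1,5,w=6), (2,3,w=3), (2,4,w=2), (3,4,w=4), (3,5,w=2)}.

Step 1: Build adjacency list with weights:
  1: 2(w=2), 3(w=4), 4(w=1), 5(w=6)
  2: 1(w=2), 3(w=3), 4(w=2)
  3: 1(w=4), 2(w=3), 4(w=4), 5(w=2)
  4: 1(w=1), 2(w=2), 3(w=4)
  5: 1(w=6), 3(w=2)

Step 2: Apply Dijkstra's algorithm from vertex 4:
  Visit vertex 4 (distance=0)
    Update dist[1] = 1
    Update dist[2] = 2
    Update dist[3] = 4
  Visit vertex 1 (distance=1)
    Update dist[5] = 7
  Visit vertex 2 (distance=2)

Step 3: Shortest path: 4 -> 2
Total weight: 2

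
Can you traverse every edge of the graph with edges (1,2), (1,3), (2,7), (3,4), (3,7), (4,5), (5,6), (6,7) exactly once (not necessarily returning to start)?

Step 1: Find the degree of each vertex:
  deg(1) = 2
  deg(2) = 2
  deg(3) = 3
  deg(4) = 2
  deg(5) = 2
  deg(6) = 2
  deg(7) = 3

Step 2: Count vertices with odd degree:
  Odd-degree vertices: 3, 7 (2 total)

Step 3: Apply Euler's theorem:
  - Eulerian circuit exists iff graph is connected and all vertices have even degree
  - Eulerian path exists iff graph is connected and has 0 or 2 odd-degree vertices

Graph is connected with exactly 2 odd-degree vertices (3, 7).
Eulerian path exists (starting and ending at the odd-degree vertices), but no Eulerian circuit.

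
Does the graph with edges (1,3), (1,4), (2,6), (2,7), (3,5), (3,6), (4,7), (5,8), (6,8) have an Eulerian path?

Step 1: Find the degree of each vertex:
  deg(1) = 2
  deg(2) = 2
  deg(3) = 3
  deg(4) = 2
  deg(5) = 2
  deg(6) = 3
  deg(7) = 2
  deg(8) = 2

Step 2: Count vertices with odd degree:
  Odd-degree vertices: 3, 6 (2 total)

Step 3: Apply Euler's theorem:
  - Eulerian circuit exists iff graph is connected and all vertices have even degree
  - Eulerian path exists iff graph is connected and has 0 or 2 odd-degree vertices

Graph is connected with exactly 2 odd-degree vertices (3, 6).
Eulerian path exists (starting and ending at the odd-degree vertices), but no Eulerian circuit.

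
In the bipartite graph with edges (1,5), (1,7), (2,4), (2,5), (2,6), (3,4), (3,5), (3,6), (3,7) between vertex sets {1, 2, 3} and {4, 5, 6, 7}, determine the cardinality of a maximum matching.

Step 1: List the neighbors of each left vertex:
  1: 5, 7
  2: 4, 5, 6
  3: 4, 5, 6, 7

Step 2: Greedily match left vertices, then look for augmenting paths:
  Match 1 -- 5
  Match 2 -- 4
  Match 3 -- 6
  No augmenting path remains.

Step 3: Verify this is maximum:
  Matching size 3 = min(|L|, |R|) = min(3, 4), which is an upper bound, so this matching is maximum.

Maximum matching: {(1,5), (2,4), (3,6)}
Size: 3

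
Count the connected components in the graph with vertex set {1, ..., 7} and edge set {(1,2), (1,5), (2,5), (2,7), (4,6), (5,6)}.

Step 1: Build adjacency list from edges:
  1: 2, 5
  2: 1, 5, 7
  3: (none)
  4: 6
  5: 1, 2, 6
  6: 4, 5
  7: 2

Step 2: Run BFS/DFS from vertex 1:
  Visited: {1, 2, 5, 7, 6, 4}
  Reached 6 of 7 vertices

Step 3: Only 6 of 7 vertices reached. Graph is disconnected.
Connected components: {1, 2, 4, 5, 6, 7}, {3}
Number of connected components: 2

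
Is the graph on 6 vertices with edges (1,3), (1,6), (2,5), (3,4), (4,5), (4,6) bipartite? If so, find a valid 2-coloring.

Step 1: Attempt 2-coloring using BFS:
  Start at vertex 1, assign color 0
  Color vertex 3 with color 1 (neighbor of 1)
  Color vertex 6 with color 1 (neighbor of 1)
  Color vertex 4 with color 0 (neighbor of 3)
  Color vertex 5 with color 1 (neighbor of 4)
  Color vertex 2 with color 0 (neighbor of 5)

Step 2: 2-coloring succeeded. No conflicts found.
  Set A (color 0): {1, 2, 4}
  Set B (color 1): {3, 5, 6}

The graph is bipartite with partition {1, 2, 4}, {3, 5, 6}.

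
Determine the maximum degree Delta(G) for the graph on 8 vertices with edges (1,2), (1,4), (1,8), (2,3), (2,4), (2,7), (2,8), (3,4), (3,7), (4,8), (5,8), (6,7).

Step 1: Count edges incident to each vertex:
  deg(1) = 3 (neighbors: 2, 4, 8)
  deg(2) = 5 (neighbors: 1, 3, 4, 7, 8)
  deg(3) = 3 (neighbors: 2, 4, 7)
  deg(4) = 4 (neighbors: 1, 2, 3, 8)
  deg(5) = 1 (neighbors: 8)
  deg(6) = 1 (neighbors: 7)
  deg(7) = 3 (neighbors: 2, 3, 6)
  deg(8) = 4 (neighbors: 1, 2, 4, 5)

Step 2: Find maximum:
  max(3, 5, 3, 4, 1, 1, 3, 4) = 5 (vertex 2)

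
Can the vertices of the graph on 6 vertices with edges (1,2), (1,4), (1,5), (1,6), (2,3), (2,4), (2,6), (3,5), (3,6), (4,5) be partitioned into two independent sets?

Step 1: Attempt 2-coloring using BFS:
  Start at vertex 1, assign color 0
  Color vertex 2 with color 1 (neighbor of 1)
  Color vertex 4 with color 1 (neighbor of 1)
  Color vertex 5 with color 1 (neighbor of 1)
  Color vertex 6 with color 1 (neighbor of 1)
  Color vertex 3 with color 0 (neighbor of 2)

Step 2: Conflict found! Vertices 2 and 4 are adjacent but have the same color.
This means the graph contains an odd cycle.

The graph is NOT bipartite.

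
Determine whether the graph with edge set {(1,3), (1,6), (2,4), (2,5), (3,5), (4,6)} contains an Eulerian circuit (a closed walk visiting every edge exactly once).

Step 1: Find the degree of each vertex:
  deg(1) = 2
  deg(2) = 2
  deg(3) = 2
  deg(4) = 2
  deg(5) = 2
  deg(6) = 2

Step 2: Count vertices with odd degree:
  All vertices have even degree (0 odd-degree vertices)

Step 3: Apply Euler's theorem:
  - Eulerian circuit exists iff graph is connected and all vertices have even degree
  - Eulerian path exists iff graph is connected and has 0 or 2 odd-degree vertices

Graph is connected with 0 odd-degree vertices.
Both Eulerian circuit and Eulerian path exist.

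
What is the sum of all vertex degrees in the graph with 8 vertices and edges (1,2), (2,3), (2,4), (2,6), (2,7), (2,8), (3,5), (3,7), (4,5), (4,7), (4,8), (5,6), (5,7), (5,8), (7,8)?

Step 1: Count edges incident to each vertex:
  deg(1) = 1 (neighbors: 2)
  deg(2) = 6 (neighbors: 1, 3, 4, 6, 7, 8)
  deg(3) = 3 (neighbors: 2, 5, 7)
  deg(4) = 4 (neighbors: 2, 5, 7, 8)
  deg(5) = 5 (neighbors: 3, 4, 6, 7, 8)
  deg(6) = 2 (neighbors: 2, 5)
  deg(7) = 5 (neighbors: 2, 3, 4, 5, 8)
  deg(8) = 4 (neighbors: 2, 4, 5, 7)

Step 2: Sum all degrees:
  1 + 6 + 3 + 4 + 5 + 2 + 5 + 4 = 30

Verification: sum of degrees = 2 * |E| = 2 * 15 = 30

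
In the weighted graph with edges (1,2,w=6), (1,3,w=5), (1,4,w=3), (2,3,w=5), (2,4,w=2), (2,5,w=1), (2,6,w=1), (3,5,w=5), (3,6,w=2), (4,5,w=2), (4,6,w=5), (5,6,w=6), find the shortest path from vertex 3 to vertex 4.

Step 1: Build adjacency list with weights:
  1: 2(w=6), 3(w=5), 4(w=3)
  2: 1(w=6), 3(w=5), 4(w=2), 5(w=1), 6(w=1)
  3: 1(w=5), 2(w=5), 5(w=5), 6(w=2)
  4: 1(w=3), 2(w=2), 5(w=2), 6(w=5)
  5: 2(w=1), 3(w=5), 4(w=2), 6(w=6)
  6: 2(w=1), 3(w=2), 4(w=5), 5(w=6)

Step 2: Apply Dijkstra's algorithm from vertex 3:
  Visit vertex 3 (distance=0)
    Update dist[1] = 5
    Update dist[2] = 5
    Update dist[5] = 5
    Update dist[6] = 2
  Visit vertex 6 (distance=2)
    Update dist[2] = 3
    Update dist[4] = 7
  Visit vertex 2 (distance=3)
    Update dist[4] = 5
    Update dist[5] = 4
  Visit vertex 5 (distance=4)
  Visit vertex 1 (distance=5)
  Visit vertex 4 (distance=5)

Step 3: Shortest path: 3 -> 6 -> 2 -> 4
Total weight: 2 + 1 + 2 = 5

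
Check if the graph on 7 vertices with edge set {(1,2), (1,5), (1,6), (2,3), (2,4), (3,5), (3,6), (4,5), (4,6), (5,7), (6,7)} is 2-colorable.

Step 1: Attempt 2-coloring using BFS:
  Start at vertex 1, assign color 0
  Color vertex 2 with color 1 (neighbor of 1)
  Color vertex 5 with color 1 (neighbor of 1)
  Color vertex 6 with color 1 (neighbor of 1)
  Color vertex 3 with color 0 (neighbor of 2)
  Color vertex 4 with color 0 (neighbor of 2)
  Color vertex 7 with color 0 (neighbor of 5)

Step 2: 2-coloring succeeded. No conflicts found.
  Set A (color 0): {1, 3, 4, 7}
  Set B (color 1): {2, 5, 6}

The graph is bipartite with partition {1, 3, 4, 7}, {2, 5, 6}.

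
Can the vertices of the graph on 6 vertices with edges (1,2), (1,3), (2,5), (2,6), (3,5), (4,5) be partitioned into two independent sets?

Step 1: Attempt 2-coloring using BFS:
  Start at vertex 1, assign color 0
  Color vertex 2 with color 1 (neighbor of 1)
  Color vertex 3 with color 1 (neighbor of 1)
  Color vertex 5 with color 0 (neighbor of 2)
  Color vertex 6 with color 0 (neighbor of 2)
  Color vertex 4 with color 1 (neighbor of 5)

Step 2: 2-coloring succeeded. No conflicts found.
  Set A (color 0): {1, 5, 6}
  Set B (color 1): {2, 3, 4}

The graph is bipartite with partition {1, 5, 6}, {2, 3, 4}.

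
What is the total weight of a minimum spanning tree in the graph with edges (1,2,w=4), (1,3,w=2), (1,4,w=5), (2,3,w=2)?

Apply Kruskal's algorithm (sort edges by weight, add if no cycle):

Sorted edges by weight:
  (1,3) w=2
  (2,3) w=2
  (1,2) w=4
  (1,4) w=5

Add edge (1,3) w=2 -- no cycle. Running total: 2
Add edge (2,3) w=2 -- no cycle. Running total: 4
Skip edge (1,2) w=4 -- would create cycle
Add edge (1,4) w=5 -- no cycle. Running total: 9

MST edges: (1,3,w=2), (2,3,w=2), (1,4,w=5)
Total MST weight: 2 + 2 + 5 = 9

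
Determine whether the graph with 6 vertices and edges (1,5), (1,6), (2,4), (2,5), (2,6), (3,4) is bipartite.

Step 1: Attempt 2-coloring using BFS:
  Start at vertex 1, assign color 0
  Color vertex 5 with color 1 (neighbor of 1)
  Color vertex 6 with color 1 (neighbor of 1)
  Color vertex 2 with color 0 (neighbor of 5)
  Color vertex 4 with color 1 (neighbor of 2)
  Color vertex 3 with color 0 (neighbor of 4)

Step 2: 2-coloring succeeded. No conflicts found.
  Set A (color 0): {1, 2, 3}
  Set B (color 1): {4, 5, 6}

The graph is bipartite with partition {1, 2, 3}, {4, 5, 6}.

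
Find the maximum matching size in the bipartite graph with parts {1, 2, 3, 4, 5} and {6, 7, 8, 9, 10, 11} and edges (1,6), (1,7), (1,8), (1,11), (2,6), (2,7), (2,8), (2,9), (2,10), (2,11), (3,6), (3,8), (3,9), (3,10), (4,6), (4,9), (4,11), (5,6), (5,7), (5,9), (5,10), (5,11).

Step 1: List the neighbors of each left vertex:
  1: 6, 7, 8, 11
  2: 6, 7, 8, 9, 10, 11
  3: 6, 8, 9, 10
  4: 6, 9, 11
  5: 6, 7, 9, 10, 11

Step 2: Greedily match left vertices, then look for augmenting paths:
  Match 1 -- 6
  Match 2 -- 7
  Match 3 -- 8
  Match 4 -- 9
  Match 5 -- 10
  No augmenting path remains.

Step 3: Verify this is maximum:
  Matching size 5 = min(|L|, |R|) = min(5, 6), which is an upper bound, so this matching is maximum.

Maximum matching: {(1,6), (2,7), (3,8), (4,9), (5,10)}
Size: 5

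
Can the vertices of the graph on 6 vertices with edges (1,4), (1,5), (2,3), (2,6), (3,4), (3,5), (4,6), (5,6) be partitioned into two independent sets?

Step 1: Attempt 2-coloring using BFS:
  Start at vertex 1, assign color 0
  Color vertex 4 with color 1 (neighbor of 1)
  Color vertex 5 with color 1 (neighbor of 1)
  Color vertex 3 with color 0 (neighbor of 4)
  Color vertex 6 with color 0 (neighbor of 4)
  Color vertex 2 with color 1 (neighbor of 3)

Step 2: 2-coloring succeeded. No conflicts found.
  Set A (color 0): {1, 3, 6}
  Set B (color 1): {2, 4, 5}

The graph is bipartite with partition {1, 3, 6}, {2, 4, 5}.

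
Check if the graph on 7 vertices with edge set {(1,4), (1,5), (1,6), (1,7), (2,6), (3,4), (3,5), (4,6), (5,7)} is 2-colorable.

Step 1: Attempt 2-coloring using BFS:
  Start at vertex 1, assign color 0
  Color vertex 4 with color 1 (neighbor of 1)
  Color vertex 5 with color 1 (neighbor of 1)
  Color vertex 6 with color 1 (neighbor of 1)
  Color vertex 7 with color 1 (neighbor of 1)
  Color vertex 3 with color 0 (neighbor of 4)

Step 2: Conflict found! Vertices 4 and 6 are adjacent but have the same color.
This means the graph contains an odd cycle.

The graph is NOT bipartite.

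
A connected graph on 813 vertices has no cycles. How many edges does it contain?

A tree on n vertices always has exactly n - 1 edges.
For n = 813: edges = 813 - 1 = 812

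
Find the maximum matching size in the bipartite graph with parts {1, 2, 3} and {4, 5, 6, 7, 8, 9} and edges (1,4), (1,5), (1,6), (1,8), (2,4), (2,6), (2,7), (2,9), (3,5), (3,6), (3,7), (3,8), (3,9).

Step 1: List the neighbors of each left vertex:
  1: 4, 5, 6, 8
  2: 4, 6, 7, 9
  3: 5, 6, 7, 8, 9

Step 2: Greedily match left vertices, then look for augmenting paths:
  Match 1 -- 4
  Match 2 -- 6
  Match 3 -- 5
  No augmenting path remains.

Step 3: Verify this is maximum:
  Matching size 3 = min(|L|, |R|) = min(3, 6), which is an upper bound, so this matching is maximum.

Maximum matching: {(1,4), (2,6), (3,5)}
Size: 3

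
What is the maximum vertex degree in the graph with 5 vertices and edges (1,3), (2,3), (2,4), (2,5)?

Step 1: Count edges incident to each vertex:
  deg(1) = 1 (neighbors: 3)
  deg(2) = 3 (neighbors: 3, 4, 5)
  deg(3) = 2 (neighbors: 1, 2)
  deg(4) = 1 (neighbors: 2)
  deg(5) = 1 (neighbors: 2)

Step 2: Find maximum:
  max(1, 3, 2, 1, 1) = 3 (vertex 2)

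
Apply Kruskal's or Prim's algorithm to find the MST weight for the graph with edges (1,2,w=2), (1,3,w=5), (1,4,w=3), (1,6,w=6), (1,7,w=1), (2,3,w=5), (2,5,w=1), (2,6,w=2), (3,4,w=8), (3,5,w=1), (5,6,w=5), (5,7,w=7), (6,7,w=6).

Apply Kruskal's algorithm (sort edges by weight, add if no cycle):

Sorted edges by weight:
  (1,7) w=1
  (2,5) w=1
  (3,5) w=1
  (1,2) w=2
  (2,6) w=2
  (1,4) w=3
  (1,3) w=5
  (2,3) w=5
  (5,6) w=5
  (1,6) w=6
  (6,7) w=6
  (5,7) w=7
  (3,4) w=8

Add edge (1,7) w=1 -- no cycle. Running total: 1
Add edge (2,5) w=1 -- no cycle. Running total: 2
Add edge (3,5) w=1 -- no cycle. Running total: 3
Add edge (1,2) w=2 -- no cycle. Running total: 5
Add edge (2,6) w=2 -- no cycle. Running total: 7
Add edge (1,4) w=3 -- no cycle. Running total: 10

MST edges: (1,7,w=1), (2,5,w=1), (3,5,w=1), (1,2,w=2), (2,6,w=2), (1,4,w=3)
Total MST weight: 1 + 1 + 1 + 2 + 2 + 3 = 10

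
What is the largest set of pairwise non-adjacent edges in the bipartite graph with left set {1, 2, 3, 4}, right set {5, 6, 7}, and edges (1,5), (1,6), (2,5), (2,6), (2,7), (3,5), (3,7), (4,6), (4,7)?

Step 1: List the neighbors of each left vertex:
  1: 5, 6
  2: 5, 6, 7
  3: 5, 7
  4: 6, 7

Step 2: Greedily match left vertices, then look for augmenting paths:
  Match 1 -- 5
  Match 2 -- 6
  Match 3 -- 7
  No augmenting path remains.

Step 3: Verify this is maximum:
  Matching size 3 = min(|L|, |R|) = min(4, 3), which is an upper bound, so this matching is maximum.

Maximum matching: {(1,5), (2,6), (3,7)}
Size: 3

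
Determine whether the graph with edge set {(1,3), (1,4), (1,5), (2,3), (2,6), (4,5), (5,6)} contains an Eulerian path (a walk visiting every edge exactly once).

Step 1: Find the degree of each vertex:
  deg(1) = 3
  deg(2) = 2
  deg(3) = 2
  deg(4) = 2
  deg(5) = 3
  deg(6) = 2

Step 2: Count vertices with odd degree:
  Odd-degree vertices: 1, 5 (2 total)

Step 3: Apply Euler's theorem:
  - Eulerian circuit exists iff graph is connected and all vertices have even degree
  - Eulerian path exists iff graph is connected and has 0 or 2 odd-degree vertices

Graph is connected with exactly 2 odd-degree vertices (1, 5).
Eulerian path exists (starting and ending at the odd-degree vertices), but no Eulerian circuit.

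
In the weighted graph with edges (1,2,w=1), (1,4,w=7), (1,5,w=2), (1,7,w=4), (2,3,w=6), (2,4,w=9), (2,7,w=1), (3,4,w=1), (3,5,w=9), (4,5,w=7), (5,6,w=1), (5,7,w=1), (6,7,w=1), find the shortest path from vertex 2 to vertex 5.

Step 1: Build adjacency list with weights:
  1: 2(w=1), 4(w=7), 5(w=2), 7(w=4)
  2: 1(w=1), 3(w=6), 4(w=9), 7(w=1)
  3: 2(w=6), 4(w=1), 5(w=9)
  4: 1(w=7), 2(w=9), 3(w=1), 5(w=7)
  5: 1(w=2), 3(w=9), 4(w=7), 6(w=1), 7(w=1)
  6: 5(w=1), 7(w=1)
  7: 1(w=4), 2(w=1), 5(w=1), 6(w=1)

Step 2: Apply Dijkstra's algorithm from vertex 2:
  Visit vertex 2 (distance=0)
    Update dist[1] = 1
    Update dist[3] = 6
    Update dist[4] = 9
    Update dist[7] = 1
  Visit vertex 1 (distance=1)
    Update dist[4] = 8
    Update dist[5] = 3
  Visit vertex 7 (distance=1)
    Update dist[5] = 2
    Update dist[6] = 2
  Visit vertex 5 (distance=2)

Step 3: Shortest path: 2 -> 7 -> 5
Total weight: 1 + 1 = 2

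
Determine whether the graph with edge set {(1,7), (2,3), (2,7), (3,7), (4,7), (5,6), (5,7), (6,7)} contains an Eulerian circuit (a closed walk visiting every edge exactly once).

Step 1: Find the degree of each vertex:
  deg(1) = 1
  deg(2) = 2
  deg(3) = 2
  deg(4) = 1
  deg(5) = 2
  deg(6) = 2
  deg(7) = 6

Step 2: Count vertices with odd degree:
  Odd-degree vertices: 1, 4 (2 total)

Step 3: Apply Euler's theorem:
  - Eulerian circuit exists iff graph is connected and all vertices have even degree
  - Eulerian path exists iff graph is connected and has 0 or 2 odd-degree vertices

Graph is connected with exactly 2 odd-degree vertices (1, 4).
Eulerian path exists (starting and ending at the odd-degree vertices), but no Eulerian circuit.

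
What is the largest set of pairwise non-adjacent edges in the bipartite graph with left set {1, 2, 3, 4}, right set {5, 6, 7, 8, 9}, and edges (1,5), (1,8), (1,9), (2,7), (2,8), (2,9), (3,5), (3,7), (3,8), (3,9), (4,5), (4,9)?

Step 1: List the neighbors of each left vertex:
  1: 5, 8, 9
  2: 7, 8, 9
  3: 5, 7, 8, 9
  4: 5, 9

Step 2: Greedily match left vertices, then look for augmenting paths:
  Match 1 -- 5
  Match 2 -- 7
  Match 3 -- 8
  Match 4 -- 9
  No augmenting path remains.

Step 3: Verify this is maximum:
  Matching size 4 = min(|L|, |R|) = min(4, 5), which is an upper bound, so this matching is maximum.

Maximum matching: {(1,5), (2,7), (3,8), (4,9)}
Size: 4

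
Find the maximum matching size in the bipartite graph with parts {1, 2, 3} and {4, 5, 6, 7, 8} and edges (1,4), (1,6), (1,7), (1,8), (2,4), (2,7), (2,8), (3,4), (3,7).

Step 1: List the neighbors of each left vertex:
  1: 4, 6, 7, 8
  2: 4, 7, 8
  3: 4, 7

Step 2: Greedily match left vertices, then look for augmenting paths:
  Match 1 -- 6
  Match 2 -- 7
  Match 3 -- 4
  No augmenting path remains.

Step 3: Verify this is maximum:
  Matching size 3 = min(|L|, |R|) = min(3, 5), which is an upper bound, so this matching is maximum.

Maximum matching: {(1,6), (2,7), (3,4)}
Size: 3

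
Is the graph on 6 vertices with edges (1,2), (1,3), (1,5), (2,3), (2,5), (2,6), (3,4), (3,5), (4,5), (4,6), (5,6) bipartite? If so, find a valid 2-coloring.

Step 1: Attempt 2-coloring using BFS:
  Start at vertex 1, assign color 0
  Color vertex 2 with color 1 (neighbor of 1)
  Color vertex 3 with color 1 (neighbor of 1)
  Color vertex 5 with color 1 (neighbor of 1)

Step 2: Conflict found! Vertices 2 and 3 are adjacent but have the same color.
This means the graph contains an odd cycle.

The graph is NOT bipartite.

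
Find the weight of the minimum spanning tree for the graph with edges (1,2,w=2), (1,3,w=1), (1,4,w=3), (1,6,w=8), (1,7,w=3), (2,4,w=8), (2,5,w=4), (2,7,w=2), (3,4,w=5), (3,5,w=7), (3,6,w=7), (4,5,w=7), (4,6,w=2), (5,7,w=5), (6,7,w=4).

Apply Kruskal's algorithm (sort edges by weight, add if no cycle):

Sorted edges by weight:
  (1,3) w=1
  (1,2) w=2
  (2,7) w=2
  (4,6) w=2
  (1,4) w=3
  (1,7) w=3
  (2,5) w=4
  (6,7) w=4
  (3,4) w=5
  (5,7) w=5
  (3,5) w=7
  (3,6) w=7
  (4,5) w=7
  (1,6) w=8
  (2,4) w=8

Add edge (1,3) w=1 -- no cycle. Running total: 1
Add edge (1,2) w=2 -- no cycle. Running total: 3
Add edge (2,7) w=2 -- no cycle. Running total: 5
Add edge (4,6) w=2 -- no cycle. Running total: 7
Add edge (1,4) w=3 -- no cycle. Running total: 10
Skip edge (1,7) w=3 -- would create cycle
Add edge (2,5) w=4 -- no cycle. Running total: 14

MST edges: (1,3,w=1), (1,2,w=2), (2,7,w=2), (4,6,w=2), (1,4,w=3), (2,5,w=4)
Total MST weight: 1 + 2 + 2 + 2 + 3 + 4 = 14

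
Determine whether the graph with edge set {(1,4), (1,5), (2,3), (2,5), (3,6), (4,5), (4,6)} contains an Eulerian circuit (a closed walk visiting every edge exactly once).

Step 1: Find the degree of each vertex:
  deg(1) = 2
  deg(2) = 2
  deg(3) = 2
  deg(4) = 3
  deg(5) = 3
  deg(6) = 2

Step 2: Count vertices with odd degree:
  Odd-degree vertices: 4, 5 (2 total)

Step 3: Apply Euler's theorem:
  - Eulerian circuit exists iff graph is connected and all vertices have even degree
  - Eulerian path exists iff graph is connected and has 0 or 2 odd-degree vertices

Graph is connected with exactly 2 odd-degree vertices (4, 5).
Eulerian path exists (starting and ending at the odd-degree vertices), but no Eulerian circuit.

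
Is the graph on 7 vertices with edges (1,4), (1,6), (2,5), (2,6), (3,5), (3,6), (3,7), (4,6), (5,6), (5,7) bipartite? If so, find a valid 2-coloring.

Step 1: Attempt 2-coloring using BFS:
  Start at vertex 1, assign color 0
  Color vertex 4 with color 1 (neighbor of 1)
  Color vertex 6 with color 1 (neighbor of 1)

Step 2: Conflict found! Vertices 4 and 6 are adjacent but have the same color.
This means the graph contains an odd cycle.

The graph is NOT bipartite.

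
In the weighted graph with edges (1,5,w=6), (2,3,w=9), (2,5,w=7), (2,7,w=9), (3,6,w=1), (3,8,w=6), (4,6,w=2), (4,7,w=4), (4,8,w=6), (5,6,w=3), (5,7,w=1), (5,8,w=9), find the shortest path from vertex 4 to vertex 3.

Step 1: Build adjacency list with weights:
  1: 5(w=6)
  2: 3(w=9), 5(w=7), 7(w=9)
  3: 2(w=9), 6(w=1), 8(w=6)
  4: 6(w=2), 7(w=4), 8(w=6)
  5: 1(w=6), 2(w=7), 6(w=3), 7(w=1), 8(w=9)
  6: 3(w=1), 4(w=2), 5(w=3)
  7: 2(w=9), 4(w=4), 5(w=1)
  8: 3(w=6), 4(w=6), 5(w=9)

Step 2: Apply Dijkstra's algorithm from vertex 4:
  Visit vertex 4 (distance=0)
    Update dist[6] = 2
    Update dist[7] = 4
    Update dist[8] = 6
  Visit vertex 6 (distance=2)
    Update dist[3] = 3
    Update dist[5] = 5
  Visit vertex 3 (distance=3)
    Update dist[2] = 12

Step 3: Shortest path: 4 -> 6 -> 3
Total weight: 2 + 1 = 3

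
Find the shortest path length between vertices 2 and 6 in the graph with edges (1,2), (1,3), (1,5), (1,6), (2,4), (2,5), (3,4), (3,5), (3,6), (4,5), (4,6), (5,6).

Step 1: Build adjacency list:
  1: 2, 3, 5, 6
  2: 1, 4, 5
  3: 1, 4, 5, 6
  4: 2, 3, 5, 6
  5: 1, 2, 3, 4, 6
  6: 1, 3, 4, 5

Step 2: BFS from vertex 2 to find shortest path to 6:
  vertex 1 reached at distance 1
  vertex 4 reached at distance 1
  vertex 5 reached at distance 1
  vertex 3 reached at distance 2
  vertex 6 reached at distance 2

Step 3: Shortest path: 2 -> 1 -> 6
Path length: 2 edges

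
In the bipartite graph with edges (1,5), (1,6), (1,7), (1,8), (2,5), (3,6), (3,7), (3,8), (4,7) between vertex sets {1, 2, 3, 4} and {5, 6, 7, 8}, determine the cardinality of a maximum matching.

Step 1: List the neighbors of each left vertex:
  1: 5, 6, 7, 8
  2: 5
  3: 6, 7, 8
  4: 7

Step 2: Greedily match left vertices, then look for augmenting paths:
  Match 1 -- 8
  Match 2 -- 5
  Match 3 -- 6
  Match 4 -- 7
  No augmenting path remains.

Step 3: Verify this is maximum:
  Matching size 4 = min(|L|, |R|) = min(4, 4), which is an upper bound, so this matching is maximum.

Maximum matching: {(1,8), (2,5), (3,6), (4,7)}
Size: 4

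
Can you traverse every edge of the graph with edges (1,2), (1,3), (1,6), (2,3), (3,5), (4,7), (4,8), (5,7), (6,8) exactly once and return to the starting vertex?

Step 1: Find the degree of each vertex:
  deg(1) = 3
  deg(2) = 2
  deg(3) = 3
  deg(4) = 2
  deg(5) = 2
  deg(6) = 2
  deg(7) = 2
  deg(8) = 2

Step 2: Count vertices with odd degree:
  Odd-degree vertices: 1, 3 (2 total)

Step 3: Apply Euler's theorem:
  - Eulerian circuit exists iff graph is connected and all vertices have even degree
  - Eulerian path exists iff graph is connected and has 0 or 2 odd-degree vertices

Graph is connected with exactly 2 odd-degree vertices (1, 3).
Eulerian path exists (starting and ending at the odd-degree vertices), but no Eulerian circuit.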